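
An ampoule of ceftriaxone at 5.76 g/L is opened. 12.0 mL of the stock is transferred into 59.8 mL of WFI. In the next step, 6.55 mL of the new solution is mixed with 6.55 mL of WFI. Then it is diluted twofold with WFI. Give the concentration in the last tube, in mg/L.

Overall dilution factor = 5.983 × 2 × 2 = 23.9.
5.76 g/L / 23.9 = 0.241 g/L = 241 mg/L.

241 mg/L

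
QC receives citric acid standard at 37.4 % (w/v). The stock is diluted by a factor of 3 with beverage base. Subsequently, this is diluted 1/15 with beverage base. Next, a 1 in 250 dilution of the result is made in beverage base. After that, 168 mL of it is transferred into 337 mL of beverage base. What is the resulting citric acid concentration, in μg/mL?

Overall dilution factor = 3 × 15 × 250 × 3.006 = 3.38 × 10⁴.
37.4 % (w/v) / 3.38 × 10⁴ = 1.11 × 10⁻³ % (w/v) = 11.1 μg/mL.

11.1 μg/mL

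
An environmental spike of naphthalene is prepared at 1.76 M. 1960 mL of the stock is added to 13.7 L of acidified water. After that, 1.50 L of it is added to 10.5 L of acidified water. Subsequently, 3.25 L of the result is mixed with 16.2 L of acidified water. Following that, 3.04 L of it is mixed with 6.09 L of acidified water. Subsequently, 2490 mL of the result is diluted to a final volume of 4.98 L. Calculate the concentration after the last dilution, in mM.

0.766 mM

Overall dilution factor = 7.990 × 8 × 5.985 × 3.003 × 2 = 2298.
1.76 M / 2298 = 7.66 × 10⁻⁴ M = 0.766 mM.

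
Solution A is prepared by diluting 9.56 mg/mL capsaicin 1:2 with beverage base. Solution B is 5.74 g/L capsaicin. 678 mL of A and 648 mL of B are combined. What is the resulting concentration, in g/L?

5.25 g/L

C_A = 9.56 mg/mL / 2 = 4.78 mg/mL.
C_B = 5.74 g/L = 5.74 mg/mL.
C_mix = (C_A·V_A + C_B·V_B)/(V_A + V_B) = (4.78×678 + 5.74×648) / 1326 = 5.25 mg/mL = 5.25 g/L.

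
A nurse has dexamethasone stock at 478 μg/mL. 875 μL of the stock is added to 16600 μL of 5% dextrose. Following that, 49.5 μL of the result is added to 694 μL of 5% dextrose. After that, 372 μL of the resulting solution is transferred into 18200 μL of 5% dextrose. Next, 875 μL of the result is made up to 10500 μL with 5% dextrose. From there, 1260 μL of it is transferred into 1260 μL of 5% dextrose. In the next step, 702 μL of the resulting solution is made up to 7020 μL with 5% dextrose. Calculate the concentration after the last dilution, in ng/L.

133 ng/L

Overall dilution factor = 19.97 × 15.02 × 49.92 × 12 × 2 × 10 = 3.59 × 10⁶.
478 μg/mL / 3.59 × 10⁶ = 1.33 × 10⁻⁴ μg/mL = 133 ng/L.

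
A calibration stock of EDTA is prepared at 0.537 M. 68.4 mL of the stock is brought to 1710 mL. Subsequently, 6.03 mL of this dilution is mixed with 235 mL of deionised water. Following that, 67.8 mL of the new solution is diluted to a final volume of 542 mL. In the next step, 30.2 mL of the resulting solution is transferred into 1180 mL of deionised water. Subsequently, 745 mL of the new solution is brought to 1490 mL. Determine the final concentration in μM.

0.839 μM

Overall dilution factor = 25 × 39.97 × 7.994 × 40.07 × 2 = 6.40 × 10⁵.
0.537 M / 6.40 × 10⁵ = 8.39 × 10⁻⁷ M = 0.839 μM.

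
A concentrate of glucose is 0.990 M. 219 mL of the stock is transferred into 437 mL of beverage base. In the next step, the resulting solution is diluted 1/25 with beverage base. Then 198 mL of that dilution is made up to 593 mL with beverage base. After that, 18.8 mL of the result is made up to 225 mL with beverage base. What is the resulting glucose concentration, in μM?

Overall dilution factor = 2.995 × 25 × 2.995 × 11.97 = 2684.
0.990 M / 2684 = 3.69 × 10⁻⁴ M = 369 μM.

369 μM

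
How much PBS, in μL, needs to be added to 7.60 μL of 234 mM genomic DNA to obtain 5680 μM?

5680 μM = 5.68 mM.
V₂ = C₁V₁/C₂ = 234 × 7.60 / 5.68 = 313 μL.
Diluent to add = V₂ − V₁ = 313 − 7.60 = 305 μL.

305 μL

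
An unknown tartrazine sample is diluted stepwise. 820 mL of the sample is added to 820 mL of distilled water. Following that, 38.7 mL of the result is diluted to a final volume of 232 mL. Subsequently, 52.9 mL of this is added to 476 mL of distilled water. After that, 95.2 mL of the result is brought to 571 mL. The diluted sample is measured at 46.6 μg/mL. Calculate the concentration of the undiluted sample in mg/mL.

Overall dilution factor = 2 × 5.995 × 9.998 × 5.998 = 719.
Original = 46.6 μg/mL × 719 = 3.35 × 10⁴ μg/mL = 33.5 mg/mL.

33.5 mg/mL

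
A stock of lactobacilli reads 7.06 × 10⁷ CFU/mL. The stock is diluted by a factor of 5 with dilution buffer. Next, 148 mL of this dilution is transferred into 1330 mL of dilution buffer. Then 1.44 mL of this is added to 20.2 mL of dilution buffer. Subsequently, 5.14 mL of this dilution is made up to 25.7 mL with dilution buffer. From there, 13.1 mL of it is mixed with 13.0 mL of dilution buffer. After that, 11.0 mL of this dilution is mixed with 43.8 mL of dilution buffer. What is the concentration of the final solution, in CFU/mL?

1900 CFU/mL

Overall dilution factor = 5 × 9.986 × 15.03 × 5 × 1.992 × 4.982 = 3.72 × 10⁴.
7.06 × 10⁷ CFU/mL / 3.72 × 10⁴ = 1900 CFU/mL.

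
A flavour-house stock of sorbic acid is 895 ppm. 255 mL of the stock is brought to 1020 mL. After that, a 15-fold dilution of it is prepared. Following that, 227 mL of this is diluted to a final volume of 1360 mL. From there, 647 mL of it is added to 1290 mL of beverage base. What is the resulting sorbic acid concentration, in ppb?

832 ppb

Overall dilution factor = 4 × 15 × 5.991 × 2.994 = 1076.
895 ppm / 1076 = 0.832 ppm = 832 ppb.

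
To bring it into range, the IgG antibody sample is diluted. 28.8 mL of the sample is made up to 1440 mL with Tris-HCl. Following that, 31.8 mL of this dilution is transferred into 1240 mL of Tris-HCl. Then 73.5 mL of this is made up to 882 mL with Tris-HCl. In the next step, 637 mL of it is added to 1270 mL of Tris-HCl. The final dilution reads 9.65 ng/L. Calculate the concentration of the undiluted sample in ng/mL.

693 ng/mL

Overall dilution factor = 50 × 39.99 × 12 × 2.994 = 7.18 × 10⁴.
Original = 9.65 ng/L × 7.18 × 10⁴ = 6.93 × 10⁵ ng/L = 693 ng/mL.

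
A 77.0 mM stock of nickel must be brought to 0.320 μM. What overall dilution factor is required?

2.41 × 10⁵

Factor = C₀/C_target = 77.0 mM / 0.320 μM = 2.41 × 10⁵.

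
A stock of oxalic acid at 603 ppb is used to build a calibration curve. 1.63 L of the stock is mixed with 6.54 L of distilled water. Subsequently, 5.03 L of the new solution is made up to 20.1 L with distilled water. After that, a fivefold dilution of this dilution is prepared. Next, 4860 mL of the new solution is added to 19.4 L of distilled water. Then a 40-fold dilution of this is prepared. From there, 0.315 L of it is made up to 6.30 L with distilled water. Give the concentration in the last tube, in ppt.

1.51 ppt

Overall dilution factor = 5.012 × 3.996 × 5 × 4.992 × 40 × 20 = 4.00 × 10⁵.
603 ppb / 4.00 × 10⁵ = 1.51 × 10⁻³ ppb = 1.51 ppt.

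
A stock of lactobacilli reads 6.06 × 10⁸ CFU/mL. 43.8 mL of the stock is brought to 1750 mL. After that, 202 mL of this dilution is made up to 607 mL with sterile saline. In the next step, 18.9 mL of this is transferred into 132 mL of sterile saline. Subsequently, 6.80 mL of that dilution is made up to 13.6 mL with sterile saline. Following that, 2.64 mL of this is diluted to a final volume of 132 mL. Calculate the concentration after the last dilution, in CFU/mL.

Overall dilution factor = 39.95 × 3.005 × 7.984 × 2 × 50 = 9.59 × 10⁴.
6.06 × 10⁸ CFU/mL / 9.59 × 10⁴ = 6320 CFU/mL.

6320 CFU/mL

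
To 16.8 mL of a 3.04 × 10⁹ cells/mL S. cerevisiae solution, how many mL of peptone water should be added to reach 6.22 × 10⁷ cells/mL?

804 mL

V₂ = C₁V₁/C₂ = 3.04 × 10⁹ × 16.8 / 6.22 × 10⁷ = 821 mL.
Diluent to add = V₂ − V₁ = 821 − 16.8 = 804 mL.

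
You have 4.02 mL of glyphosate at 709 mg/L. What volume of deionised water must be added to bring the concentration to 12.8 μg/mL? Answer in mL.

12.8 μg/mL = 12.8 mg/L.
V₂ = C₁V₁/C₂ = 709 × 4.02 / 12.8 = 223 mL.
Diluent to add = V₂ − V₁ = 223 − 4.02 = 219 mL.

219 mL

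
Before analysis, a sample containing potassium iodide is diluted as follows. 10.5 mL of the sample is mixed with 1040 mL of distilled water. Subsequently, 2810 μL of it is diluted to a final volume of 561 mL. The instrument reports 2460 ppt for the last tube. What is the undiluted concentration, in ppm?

Overall dilution factor = 100.0 × 199.6 = 2.00 × 10⁴.
Original = 2460 ppt × 2.00 × 10⁴ = 4.91 × 10⁷ ppt = 49.1 ppm.

49.1 ppm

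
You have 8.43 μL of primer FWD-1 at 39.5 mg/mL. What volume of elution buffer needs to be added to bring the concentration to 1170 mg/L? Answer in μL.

1170 mg/L = 1.17 mg/mL.
V₂ = C₁V₁/C₂ = 39.5 × 8.43 / 1.17 = 285 μL.
Diluent to add = V₂ − V₁ = 285 − 8.43 = 276 μL.

276 μL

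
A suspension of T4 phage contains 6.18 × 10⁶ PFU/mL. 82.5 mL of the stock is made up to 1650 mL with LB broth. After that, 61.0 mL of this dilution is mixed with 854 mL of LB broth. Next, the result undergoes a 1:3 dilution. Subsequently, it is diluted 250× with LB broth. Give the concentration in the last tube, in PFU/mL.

27.5 PFU/mL

Overall dilution factor = 20 × 15 × 3 × 250 = 2.25 × 10⁵.
6.18 × 10⁶ PFU/mL / 2.25 × 10⁵ = 27.5 PFU/mL.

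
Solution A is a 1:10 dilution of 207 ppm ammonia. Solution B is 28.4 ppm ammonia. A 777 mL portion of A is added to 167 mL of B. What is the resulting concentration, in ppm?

C_A = 207 ppm / 10 = 20.7 ppm.
C_mix = (C_A·V_A + C_B·V_B)/(V_A + V_B) = (20.7×777 + 28.4×167) / 944.0 = 22.1 ppm.

22.1 ppm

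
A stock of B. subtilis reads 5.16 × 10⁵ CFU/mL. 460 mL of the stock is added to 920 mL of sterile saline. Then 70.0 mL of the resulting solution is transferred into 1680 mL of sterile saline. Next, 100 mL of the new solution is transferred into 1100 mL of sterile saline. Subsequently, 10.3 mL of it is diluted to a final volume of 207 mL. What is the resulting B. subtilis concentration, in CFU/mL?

28.5 CFU/mL

Overall dilution factor = 3 × 25 × 12 × 20.10 = 1.81 × 10⁴.
5.16 × 10⁵ CFU/mL / 1.81 × 10⁴ = 28.5 CFU/mL.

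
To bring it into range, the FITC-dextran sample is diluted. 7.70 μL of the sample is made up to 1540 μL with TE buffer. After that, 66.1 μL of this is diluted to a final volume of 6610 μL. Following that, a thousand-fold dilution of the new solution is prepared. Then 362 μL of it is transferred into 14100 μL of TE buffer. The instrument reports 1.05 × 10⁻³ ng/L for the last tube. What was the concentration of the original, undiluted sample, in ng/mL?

839 ng/mL

Overall dilution factor = 200 × 100 × 1000 × 39.95 = 7.99 × 10⁸.
Original = 1.05 × 10⁻³ ng/L × 7.99 × 10⁸ = 8.39 × 10⁵ ng/L = 839 ng/mL.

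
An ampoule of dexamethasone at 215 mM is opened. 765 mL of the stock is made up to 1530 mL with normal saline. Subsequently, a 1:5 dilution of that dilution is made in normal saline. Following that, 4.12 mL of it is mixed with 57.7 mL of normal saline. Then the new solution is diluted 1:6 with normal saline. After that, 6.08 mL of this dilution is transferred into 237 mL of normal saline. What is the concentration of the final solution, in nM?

5970 nM

Overall dilution factor = 2 × 5 × 15.00 × 6 × 39.98 = 3.60 × 10⁴.
215 mM / 3.60 × 10⁴ = 5.97 × 10⁻³ mM = 5970 nM.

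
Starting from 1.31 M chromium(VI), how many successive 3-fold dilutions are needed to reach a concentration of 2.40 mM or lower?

Need 3ⁿ ≥ 546, so n ≥ log(546)/log(3) = 5.74.
Minimum whole steps: n = 6.

6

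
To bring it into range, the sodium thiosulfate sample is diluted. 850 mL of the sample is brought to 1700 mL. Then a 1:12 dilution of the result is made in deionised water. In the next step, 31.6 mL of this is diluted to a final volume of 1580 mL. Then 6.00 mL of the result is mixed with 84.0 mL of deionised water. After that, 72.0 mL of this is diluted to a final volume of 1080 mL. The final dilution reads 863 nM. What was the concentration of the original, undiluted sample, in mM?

Overall dilution factor = 2 × 12 × 50 × 15 × 15 = 2.70 × 10⁵.
Original = 863 nM × 2.70 × 10⁵ = 2.33 × 10⁸ nM = 233 mM.

233 mM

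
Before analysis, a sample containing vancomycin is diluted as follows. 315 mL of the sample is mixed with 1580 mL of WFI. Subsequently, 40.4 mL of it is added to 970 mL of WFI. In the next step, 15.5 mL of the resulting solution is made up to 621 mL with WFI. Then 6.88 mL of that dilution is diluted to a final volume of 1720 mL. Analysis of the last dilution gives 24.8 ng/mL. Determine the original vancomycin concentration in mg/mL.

Overall dilution factor = 6.016 × 25.01 × 40.06 × 250 = 1.51 × 10⁶.
Original = 24.8 ng/mL × 1.51 × 10⁶ = 3.74 × 10⁷ ng/mL = 37.4 mg/mL.

37.4 mg/mL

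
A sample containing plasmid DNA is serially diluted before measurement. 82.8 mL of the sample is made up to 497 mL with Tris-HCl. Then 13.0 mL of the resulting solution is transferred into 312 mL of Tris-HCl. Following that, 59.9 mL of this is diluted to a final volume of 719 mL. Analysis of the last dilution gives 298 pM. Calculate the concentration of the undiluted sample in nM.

Overall dilution factor = 6.002 × 25 × 12.00 = 1801.
Original = 298 pM × 1801 = 5.37 × 10⁵ pM = 537 nM.

537 nM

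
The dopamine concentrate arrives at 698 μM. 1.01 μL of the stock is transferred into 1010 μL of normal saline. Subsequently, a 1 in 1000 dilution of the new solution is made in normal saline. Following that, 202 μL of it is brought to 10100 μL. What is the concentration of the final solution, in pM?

Overall dilution factor = 1001 × 1000 × 50 = 5.00 × 10⁷.
698 μM / 5.00 × 10⁷ = 1.39 × 10⁻⁵ μM = 13.9 pM.

13.9 pM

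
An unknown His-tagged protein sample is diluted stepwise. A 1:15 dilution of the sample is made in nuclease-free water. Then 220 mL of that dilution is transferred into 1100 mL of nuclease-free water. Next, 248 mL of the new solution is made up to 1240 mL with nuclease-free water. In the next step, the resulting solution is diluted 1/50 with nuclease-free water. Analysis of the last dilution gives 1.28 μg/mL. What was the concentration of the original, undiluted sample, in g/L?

28.8 g/L

Overall dilution factor = 15 × 6 × 5 × 50 = 2.25 × 10⁴.
Original = 1.28 μg/mL × 2.25 × 10⁴ = 2.88 × 10⁴ μg/mL = 28.8 g/L.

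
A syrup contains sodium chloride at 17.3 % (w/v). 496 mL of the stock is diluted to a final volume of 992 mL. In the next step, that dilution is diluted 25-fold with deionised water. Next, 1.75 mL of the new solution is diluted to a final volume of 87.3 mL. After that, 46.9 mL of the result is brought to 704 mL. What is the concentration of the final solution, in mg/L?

Overall dilution factor = 2 × 25 × 49.89 × 15.01 = 3.74 × 10⁴.
17.3 % (w/v) / 3.74 × 10⁴ = 4.62 × 10⁻⁴ % (w/v) = 4.62 mg/L.

4.62 mg/L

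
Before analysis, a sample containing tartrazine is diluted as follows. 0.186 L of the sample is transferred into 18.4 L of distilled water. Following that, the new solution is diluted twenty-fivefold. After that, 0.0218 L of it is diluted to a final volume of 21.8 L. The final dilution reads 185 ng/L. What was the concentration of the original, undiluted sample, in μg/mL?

462 μg/mL

Overall dilution factor = 99.92 × 25 × 1000 = 2.50 × 10⁶.
Original = 185 ng/L × 2.50 × 10⁶ = 4.62 × 10⁸ ng/L = 462 μg/mL.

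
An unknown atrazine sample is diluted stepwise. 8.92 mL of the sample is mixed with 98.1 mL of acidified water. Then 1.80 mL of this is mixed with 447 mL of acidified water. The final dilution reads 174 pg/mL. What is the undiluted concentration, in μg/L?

521 μg/L

Overall dilution factor = 12.00 × 249.3 = 2991.
Original = 174 pg/mL × 2991 = 5.21 × 10⁵ pg/mL = 521 μg/L.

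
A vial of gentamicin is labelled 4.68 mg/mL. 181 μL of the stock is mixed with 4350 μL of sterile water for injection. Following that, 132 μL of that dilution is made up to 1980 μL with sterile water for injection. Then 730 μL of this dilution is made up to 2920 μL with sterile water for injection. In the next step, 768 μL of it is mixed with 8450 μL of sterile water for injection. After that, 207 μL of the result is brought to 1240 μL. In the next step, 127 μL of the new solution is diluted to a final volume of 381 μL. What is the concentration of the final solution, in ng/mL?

Overall dilution factor = 25.03 × 15 × 4 × 12.00 × 5.990 × 3 = 3.24 × 10⁵.
4.68 mg/mL / 3.24 × 10⁵ = 1.44 × 10⁻⁵ mg/mL = 14.4 ng/mL.

14.4 ng/mL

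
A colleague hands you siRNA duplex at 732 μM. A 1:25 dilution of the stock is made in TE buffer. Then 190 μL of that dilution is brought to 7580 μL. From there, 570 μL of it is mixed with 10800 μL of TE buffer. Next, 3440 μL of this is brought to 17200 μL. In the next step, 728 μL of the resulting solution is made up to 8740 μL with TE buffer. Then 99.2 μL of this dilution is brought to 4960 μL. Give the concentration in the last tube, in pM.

Overall dilution factor = 25 × 39.89 × 19.95 × 5 × 12.01 × 50 = 5.97 × 10⁷.
732 μM / 5.97 × 10⁷ = 1.23 × 10⁻⁵ μM = 12.3 pM.

12.3 pM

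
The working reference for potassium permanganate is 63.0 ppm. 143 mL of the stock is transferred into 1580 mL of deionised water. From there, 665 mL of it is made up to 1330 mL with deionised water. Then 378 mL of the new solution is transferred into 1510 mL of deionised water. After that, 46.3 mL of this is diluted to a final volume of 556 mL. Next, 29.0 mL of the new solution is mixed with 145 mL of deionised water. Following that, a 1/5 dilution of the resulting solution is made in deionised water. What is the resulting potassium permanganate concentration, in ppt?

Overall dilution factor = 12.05 × 2 × 4.995 × 12.01 × 6 × 5 = 4.34 × 10⁴.
63.0 ppm / 4.34 × 10⁴ = 1.45 × 10⁻³ ppm = 1450 ppt.

1450 ppt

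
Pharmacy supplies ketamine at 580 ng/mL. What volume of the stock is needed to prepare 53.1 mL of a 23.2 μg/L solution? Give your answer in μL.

2120 μL

23.2 μg/L = 23.2 ng/mL.
V₁ = C₂V₂/C₁ = 23.2 × 53.1 / 580 = 2.12 mL = 2120 μL.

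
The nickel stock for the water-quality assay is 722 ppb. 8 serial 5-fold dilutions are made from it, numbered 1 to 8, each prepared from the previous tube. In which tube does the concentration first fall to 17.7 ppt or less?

Tube n has concentration 722 ppb / 5ⁿ.
Need 5ⁿ ≥ 722 ppb / 17.7 ppt = 4.08 × 10⁴, so n ≥ 6.60.
First such tube: n = 7.

tube 7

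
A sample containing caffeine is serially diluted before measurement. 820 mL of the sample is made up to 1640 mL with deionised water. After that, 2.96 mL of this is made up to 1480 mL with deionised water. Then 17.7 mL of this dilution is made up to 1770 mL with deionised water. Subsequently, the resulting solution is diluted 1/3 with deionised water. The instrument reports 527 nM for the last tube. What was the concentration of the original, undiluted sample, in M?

Overall dilution factor = 2 × 500 × 100 × 3 = 3.00 × 10⁵.
Original = 527 nM × 3.00 × 10⁵ = 1.58 × 10⁸ nM = 0.158 M.

0.158 M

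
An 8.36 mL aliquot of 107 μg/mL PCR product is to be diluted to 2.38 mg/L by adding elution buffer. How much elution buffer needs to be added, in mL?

2.38 mg/L = 2.38 μg/mL.
V₂ = C₁V₁/C₂ = 107 × 8.36 / 2.38 = 376 mL.
Diluent to add = V₂ − V₁ = 376 − 8.36 = 367 mL.

367 mL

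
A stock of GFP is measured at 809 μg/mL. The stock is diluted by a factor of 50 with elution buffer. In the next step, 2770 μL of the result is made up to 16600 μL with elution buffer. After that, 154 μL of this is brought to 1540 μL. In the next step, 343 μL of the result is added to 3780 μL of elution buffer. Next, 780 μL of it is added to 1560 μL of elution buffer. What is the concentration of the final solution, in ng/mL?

Overall dilution factor = 50 × 5.993 × 10 × 12.02 × 3 = 1.08 × 10⁵.
809 μg/mL / 1.08 × 10⁵ = 7.49 × 10⁻³ μg/mL = 7.49 ng/mL.

7.49 ng/mL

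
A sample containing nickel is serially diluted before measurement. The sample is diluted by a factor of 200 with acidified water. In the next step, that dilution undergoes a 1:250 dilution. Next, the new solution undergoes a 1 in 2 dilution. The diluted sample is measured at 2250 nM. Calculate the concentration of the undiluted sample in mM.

225 mM

Overall dilution factor = 200 × 250 × 2 = 1.00 × 10⁵.
Original = 2250 nM × 1.00 × 10⁵ = 2.25 × 10⁸ nM = 225 mM.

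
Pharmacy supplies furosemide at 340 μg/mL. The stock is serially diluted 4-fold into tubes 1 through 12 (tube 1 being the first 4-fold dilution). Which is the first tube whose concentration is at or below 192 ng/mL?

tube 6

Tube n has concentration 340 μg/mL / 4ⁿ.
Need 4ⁿ ≥ 340 μg/mL / 192 ng/mL = 1771, so n ≥ 5.40.
First such tube: n = 6.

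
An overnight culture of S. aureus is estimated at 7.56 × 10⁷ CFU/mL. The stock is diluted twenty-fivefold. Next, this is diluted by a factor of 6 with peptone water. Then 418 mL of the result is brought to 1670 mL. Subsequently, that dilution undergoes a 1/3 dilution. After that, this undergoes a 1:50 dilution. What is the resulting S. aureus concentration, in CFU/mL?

841 CFU/mL

Overall dilution factor = 25 × 6 × 3.995 × 3 × 50 = 8.99 × 10⁴.
7.56 × 10⁷ CFU/mL / 8.99 × 10⁴ = 841 CFU/mL.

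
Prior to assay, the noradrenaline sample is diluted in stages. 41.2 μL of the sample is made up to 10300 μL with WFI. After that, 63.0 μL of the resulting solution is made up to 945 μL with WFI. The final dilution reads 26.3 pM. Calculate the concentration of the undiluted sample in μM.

0.0986 μM

Overall dilution factor = 250 × 15 = 3750.
Original = 26.3 pM × 3750 = 9.86 × 10⁴ pM = 0.0986 μM.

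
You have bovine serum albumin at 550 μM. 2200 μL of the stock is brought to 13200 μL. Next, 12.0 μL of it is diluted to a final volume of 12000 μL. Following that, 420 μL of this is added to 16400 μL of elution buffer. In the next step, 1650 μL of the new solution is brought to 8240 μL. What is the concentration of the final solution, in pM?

Overall dilution factor = 6 × 1000 × 40.05 × 4.994 = 1.20 × 10⁶.
550 μM / 1.20 × 10⁶ = 4.58 × 10⁻⁴ μM = 458 pM.

458 pM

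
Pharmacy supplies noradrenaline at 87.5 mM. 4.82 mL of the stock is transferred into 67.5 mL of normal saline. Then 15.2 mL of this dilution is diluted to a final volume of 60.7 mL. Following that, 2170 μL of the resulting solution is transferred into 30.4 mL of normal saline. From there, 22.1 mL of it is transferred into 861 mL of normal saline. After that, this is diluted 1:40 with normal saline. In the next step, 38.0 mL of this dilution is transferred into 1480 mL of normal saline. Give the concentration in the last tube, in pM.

Overall dilution factor = 15.00 × 3.993 × 15.01 × 39.96 × 40 × 39.95 = 5.74 × 10⁷.
87.5 mM / 5.74 × 10⁷ = 1.52 × 10⁻⁶ mM = 1520 pM.

1520 pM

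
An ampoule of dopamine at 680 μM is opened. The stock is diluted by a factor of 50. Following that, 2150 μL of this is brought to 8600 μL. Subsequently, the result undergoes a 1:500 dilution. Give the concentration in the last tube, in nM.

Overall dilution factor = 50 × 4 × 500 = 1.00 × 10⁵.
680 μM / 1.00 × 10⁵ = 6.80 × 10⁻³ μM = 6.80 nM.

6.80 nM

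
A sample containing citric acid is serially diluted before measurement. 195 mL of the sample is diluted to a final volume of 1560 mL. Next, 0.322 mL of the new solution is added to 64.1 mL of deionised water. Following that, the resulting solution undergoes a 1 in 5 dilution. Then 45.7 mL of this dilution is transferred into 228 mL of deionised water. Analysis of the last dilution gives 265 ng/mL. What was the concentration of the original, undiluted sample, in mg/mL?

12.7 mg/mL

Overall dilution factor = 8 × 200.1 × 5 × 5.989 = 4.79 × 10⁴.
Original = 265 ng/mL × 4.79 × 10⁴ = 1.27 × 10⁷ ng/mL = 12.7 mg/mL.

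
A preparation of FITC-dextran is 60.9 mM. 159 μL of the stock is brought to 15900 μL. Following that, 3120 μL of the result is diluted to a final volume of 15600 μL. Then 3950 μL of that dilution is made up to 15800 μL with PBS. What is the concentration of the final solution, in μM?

Overall dilution factor = 100 × 5 × 4 = 2000.
60.9 mM / 2000 = 0.0304 mM = 30.4 μM.

30.4 μM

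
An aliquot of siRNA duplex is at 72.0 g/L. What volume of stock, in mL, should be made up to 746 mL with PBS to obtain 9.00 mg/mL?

93.2 mL

9.00 mg/mL = 9.00 g/L.
V₁ = C₂V₂/C₁ = 9.00 × 746 / 72.0 = 93.2 mL.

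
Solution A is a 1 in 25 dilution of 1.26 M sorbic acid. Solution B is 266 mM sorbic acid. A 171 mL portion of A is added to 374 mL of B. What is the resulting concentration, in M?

C_A = 1.26 M / 25 = 0.0504 M.
C_B = 266 mM = 0.266 M.
C_mix = (C_A·V_A + C_B·V_B)/(V_A + V_B) = (0.0504×171 + 0.266×374) / 545.0 = 0.198 M.

0.198 M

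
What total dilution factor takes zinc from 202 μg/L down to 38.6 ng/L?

5230

Factor = C₀/C_target = 202 μg/L / 38.6 ng/L = 5230.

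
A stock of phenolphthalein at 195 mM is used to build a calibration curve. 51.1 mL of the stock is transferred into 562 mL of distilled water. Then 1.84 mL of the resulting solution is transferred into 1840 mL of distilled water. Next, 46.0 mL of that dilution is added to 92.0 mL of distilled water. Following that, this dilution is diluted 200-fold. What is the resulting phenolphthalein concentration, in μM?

0.0271 μM

Overall dilution factor = 12.00 × 1001 × 3 × 200 = 7.21 × 10⁶.
195 mM / 7.21 × 10⁶ = 2.71 × 10⁻⁵ mM = 0.0271 μM.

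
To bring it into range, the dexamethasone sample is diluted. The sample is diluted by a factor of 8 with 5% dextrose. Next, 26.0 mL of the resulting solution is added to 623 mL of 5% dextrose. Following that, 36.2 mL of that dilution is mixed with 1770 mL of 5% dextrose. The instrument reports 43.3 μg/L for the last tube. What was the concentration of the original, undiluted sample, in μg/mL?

431 μg/mL

Overall dilution factor = 8 × 24.96 × 49.90 = 9964.
Original = 43.3 μg/L × 9964 = 4.31 × 10⁵ μg/L = 431 μg/mL.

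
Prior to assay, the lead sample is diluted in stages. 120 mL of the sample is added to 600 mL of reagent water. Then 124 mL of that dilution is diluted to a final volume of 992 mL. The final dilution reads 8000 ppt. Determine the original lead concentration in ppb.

384 ppb

Overall dilution factor = 6 × 8 = 48.0.
Original = 8000 ppt × 48.0 = 3.84 × 10⁵ ppt = 384 ppb.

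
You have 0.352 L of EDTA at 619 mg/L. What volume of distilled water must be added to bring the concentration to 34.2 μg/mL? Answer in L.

6.02 L

34.2 μg/mL = 34.2 mg/L.
V₂ = C₁V₁/C₂ = 619 × 0.352 / 34.2 = 6.37 L.
Diluent to add = V₂ − V₁ = 6.37 − 0.352 = 6.02 L.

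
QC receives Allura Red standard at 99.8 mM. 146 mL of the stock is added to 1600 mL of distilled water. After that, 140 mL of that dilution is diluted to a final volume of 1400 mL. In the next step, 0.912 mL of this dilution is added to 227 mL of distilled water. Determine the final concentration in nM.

3340 nM

Overall dilution factor = 11.96 × 10 × 249.9 = 2.99 × 10⁴.
99.8 mM / 2.99 × 10⁴ = 3.34 × 10⁻³ mM = 3340 nM.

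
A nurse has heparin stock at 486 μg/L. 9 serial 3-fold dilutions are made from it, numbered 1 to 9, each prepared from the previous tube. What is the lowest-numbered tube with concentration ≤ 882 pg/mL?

Tube n has concentration 486 μg/L / 3ⁿ.
Need 3ⁿ ≥ 486 μg/L / 882 pg/mL = 551, so n ≥ 5.75.
First such tube: n = 6.

tube 6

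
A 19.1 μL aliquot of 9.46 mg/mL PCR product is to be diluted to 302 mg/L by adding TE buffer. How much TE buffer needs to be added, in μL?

579 μL

302 mg/L = 0.302 mg/mL.
V₂ = C₁V₁/C₂ = 9.46 × 19.1 / 0.302 = 598 μL.
Diluent to add = V₂ − V₁ = 598 − 19.1 = 579 μL.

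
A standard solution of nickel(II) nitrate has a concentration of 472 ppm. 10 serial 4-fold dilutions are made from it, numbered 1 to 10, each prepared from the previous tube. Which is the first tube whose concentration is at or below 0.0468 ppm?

tube 7

Tube n has concentration 472 ppm / 4ⁿ.
Need 4ⁿ ≥ 472 ppm / 0.0468 ppm = 1.01 × 10⁴, so n ≥ 6.65.
First such tube: n = 7.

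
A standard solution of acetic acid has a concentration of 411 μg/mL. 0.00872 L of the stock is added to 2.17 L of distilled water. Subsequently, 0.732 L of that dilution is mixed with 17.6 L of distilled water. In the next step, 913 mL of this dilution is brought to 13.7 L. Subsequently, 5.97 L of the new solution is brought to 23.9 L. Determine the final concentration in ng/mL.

1.09 ng/mL

Overall dilution factor = 249.9 × 25.04 × 15.01 × 4.003 = 3.76 × 10⁵.
411 μg/mL / 3.76 × 10⁵ = 1.09 × 10⁻³ μg/mL = 1.09 ng/mL.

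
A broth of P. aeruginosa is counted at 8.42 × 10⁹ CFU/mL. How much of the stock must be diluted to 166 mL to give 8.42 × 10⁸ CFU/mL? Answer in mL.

V₁ = C₂V₂/C₁ = 8.42 × 10⁸ × 166 / 8.42 × 10⁹ = 16.6 mL.

16.6 mL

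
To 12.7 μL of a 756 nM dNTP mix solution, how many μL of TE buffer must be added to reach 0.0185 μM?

506 μL

0.0185 μM = 18.5 nM.
V₂ = C₁V₁/C₂ = 756 × 12.7 / 18.5 = 519 μL.
Diluent to add = V₂ − V₁ = 519 − 12.7 = 506 μL.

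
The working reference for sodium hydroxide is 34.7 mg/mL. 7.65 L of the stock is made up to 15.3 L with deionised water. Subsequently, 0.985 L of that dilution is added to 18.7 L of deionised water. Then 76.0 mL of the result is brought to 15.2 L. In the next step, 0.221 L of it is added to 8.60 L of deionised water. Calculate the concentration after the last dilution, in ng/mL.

109 ng/mL

Overall dilution factor = 2 × 19.98 × 200 × 39.91 = 3.19 × 10⁵.
34.7 mg/mL / 3.19 × 10⁵ = 1.09 × 10⁻⁴ mg/mL = 109 ng/mL.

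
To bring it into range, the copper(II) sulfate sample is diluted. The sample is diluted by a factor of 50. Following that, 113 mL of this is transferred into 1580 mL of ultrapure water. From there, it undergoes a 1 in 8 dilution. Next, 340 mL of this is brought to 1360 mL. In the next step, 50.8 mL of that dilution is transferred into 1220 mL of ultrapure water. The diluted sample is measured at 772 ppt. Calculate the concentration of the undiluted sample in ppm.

463 ppm

Overall dilution factor = 50 × 14.98 × 8 × 4 × 25.02 = 6.00 × 10⁵.
Original = 772 ppt × 6.00 × 10⁵ = 4.63 × 10⁸ ppt = 463 ppm.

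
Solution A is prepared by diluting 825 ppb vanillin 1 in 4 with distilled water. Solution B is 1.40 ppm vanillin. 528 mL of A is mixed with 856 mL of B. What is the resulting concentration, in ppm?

C_A = 825 ppb / 4 = 206 ppb.
C_B = 1.40 ppm = 1400 ppb.
C_mix = (C_A·V_A + C_B·V_B)/(V_A + V_B) = (206×528 + 1400×856) / 1384 = 945 ppb = 0.945 ppm.

0.945 ppm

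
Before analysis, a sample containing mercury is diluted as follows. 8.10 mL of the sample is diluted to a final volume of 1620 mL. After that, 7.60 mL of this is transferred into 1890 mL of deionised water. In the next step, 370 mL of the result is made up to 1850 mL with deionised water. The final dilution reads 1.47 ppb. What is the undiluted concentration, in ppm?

367 ppm

Overall dilution factor = 200 × 249.7 × 5 = 2.50 × 10⁵.
Original = 1.47 ppb × 2.50 × 10⁵ = 3.67 × 10⁵ ppb = 367 ppm.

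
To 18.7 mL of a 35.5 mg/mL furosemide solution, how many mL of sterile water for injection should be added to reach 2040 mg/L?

2040 mg/L = 2.04 mg/mL.
V₂ = C₁V₁/C₂ = 35.5 × 18.7 / 2.04 = 325 mL.
Diluent to add = V₂ − V₁ = 325 − 18.7 = 307 mL.

307 mL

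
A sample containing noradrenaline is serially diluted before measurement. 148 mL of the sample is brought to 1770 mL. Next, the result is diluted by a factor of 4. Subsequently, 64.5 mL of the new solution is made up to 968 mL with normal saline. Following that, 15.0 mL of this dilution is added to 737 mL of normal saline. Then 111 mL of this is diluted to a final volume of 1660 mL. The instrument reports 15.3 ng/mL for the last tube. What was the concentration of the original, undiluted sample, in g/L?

Overall dilution factor = 11.96 × 4 × 15.01 × 50.13 × 14.95 = 5.38 × 10⁵.
Original = 15.3 ng/mL × 5.38 × 10⁵ = 8.24 × 10⁶ ng/mL = 8.24 g/L.

8.24 g/L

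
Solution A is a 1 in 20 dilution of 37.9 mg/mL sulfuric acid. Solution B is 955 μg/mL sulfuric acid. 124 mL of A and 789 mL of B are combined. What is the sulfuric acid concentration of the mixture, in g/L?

1.08 g/L

C_A = 37.9 mg/mL / 20 = 1.90 mg/mL.
C_B = 955 μg/mL = 0.955 mg/mL.
C_mix = (C_A·V_A + C_B·V_B)/(V_A + V_B) = (1.90×124 + 0.955×789) / 913.0 = 1.08 mg/mL = 1.08 g/L.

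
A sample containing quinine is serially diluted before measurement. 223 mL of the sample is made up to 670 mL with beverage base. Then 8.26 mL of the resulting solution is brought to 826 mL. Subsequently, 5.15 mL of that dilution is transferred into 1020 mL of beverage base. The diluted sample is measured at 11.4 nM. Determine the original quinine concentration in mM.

Overall dilution factor = 3.004 × 100 × 199.1 = 5.98 × 10⁴.
Original = 11.4 nM × 5.98 × 10⁴ = 6.82 × 10⁵ nM = 0.682 mM.

0.682 mM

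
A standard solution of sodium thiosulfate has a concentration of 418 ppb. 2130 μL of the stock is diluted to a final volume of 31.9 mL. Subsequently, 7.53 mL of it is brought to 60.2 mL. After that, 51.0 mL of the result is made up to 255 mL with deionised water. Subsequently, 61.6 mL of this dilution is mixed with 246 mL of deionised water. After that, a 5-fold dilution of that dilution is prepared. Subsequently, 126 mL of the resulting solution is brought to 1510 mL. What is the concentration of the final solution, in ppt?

2.33 ppt

Overall dilution factor = 14.98 × 7.995 × 5 × 4.994 × 5 × 11.98 = 1.79 × 10⁵.
418 ppb / 1.79 × 10⁵ = 2.33 × 10⁻³ ppb = 2.33 ppt.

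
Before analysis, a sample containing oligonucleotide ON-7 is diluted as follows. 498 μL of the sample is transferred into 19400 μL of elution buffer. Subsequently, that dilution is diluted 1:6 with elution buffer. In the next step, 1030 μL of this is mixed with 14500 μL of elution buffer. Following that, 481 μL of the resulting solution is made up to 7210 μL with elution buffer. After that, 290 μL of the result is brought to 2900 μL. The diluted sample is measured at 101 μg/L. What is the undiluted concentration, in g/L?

Overall dilution factor = 39.96 × 6 × 15.08 × 14.99 × 10 = 5.42 × 10⁵.
Original = 101 μg/L × 5.42 × 10⁵ = 5.47 × 10⁷ μg/L = 54.7 g/L.

54.7 g/L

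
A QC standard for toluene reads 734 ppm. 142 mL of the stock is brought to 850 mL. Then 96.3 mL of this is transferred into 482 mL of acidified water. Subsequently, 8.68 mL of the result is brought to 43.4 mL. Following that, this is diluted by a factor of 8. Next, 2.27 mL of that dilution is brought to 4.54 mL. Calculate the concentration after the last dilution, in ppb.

255 ppb

Overall dilution factor = 5.986 × 6.005 × 5 × 8 × 2 = 2876.
734 ppm / 2876 = 0.255 ppm = 255 ppb.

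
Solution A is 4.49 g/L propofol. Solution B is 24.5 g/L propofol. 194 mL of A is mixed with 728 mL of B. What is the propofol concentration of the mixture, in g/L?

20.3 g/L

C_mix = (C_A·V_A + C_B·V_B)/(V_A + V_B) = (4.49×194 + 24.5×728) / 922.0 = 20.3 g/L.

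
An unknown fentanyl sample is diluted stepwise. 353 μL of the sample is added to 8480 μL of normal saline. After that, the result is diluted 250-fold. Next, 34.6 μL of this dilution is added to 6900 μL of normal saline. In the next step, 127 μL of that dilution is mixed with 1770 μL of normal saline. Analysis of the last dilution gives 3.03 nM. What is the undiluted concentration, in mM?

Overall dilution factor = 25.02 × 250 × 200.4 × 14.94 = 1.87 × 10⁷.
Original = 3.03 nM × 1.87 × 10⁷ = 5.67 × 10⁷ nM = 56.7 mM.

56.7 mM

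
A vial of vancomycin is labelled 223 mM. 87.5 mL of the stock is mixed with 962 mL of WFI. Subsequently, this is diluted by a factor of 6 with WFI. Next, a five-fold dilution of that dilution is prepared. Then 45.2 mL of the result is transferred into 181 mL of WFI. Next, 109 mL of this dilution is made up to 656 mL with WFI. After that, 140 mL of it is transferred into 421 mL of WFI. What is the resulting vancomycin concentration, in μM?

5.14 μM

Overall dilution factor = 11.99 × 6 × 5 × 5.004 × 6.018 × 4.007 = 4.34 × 10⁴.
223 mM / 4.34 × 10⁴ = 5.14 × 10⁻³ mM = 5.14 μM.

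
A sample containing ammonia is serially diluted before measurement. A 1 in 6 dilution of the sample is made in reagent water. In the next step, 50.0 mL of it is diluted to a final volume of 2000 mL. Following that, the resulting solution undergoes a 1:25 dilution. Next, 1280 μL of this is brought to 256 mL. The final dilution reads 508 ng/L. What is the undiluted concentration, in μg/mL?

Overall dilution factor = 6 × 40 × 25 × 200 = 1.20 × 10⁶.
Original = 508 ng/L × 1.20 × 10⁶ = 6.10 × 10⁸ ng/L = 610 μg/mL.

610 μg/mL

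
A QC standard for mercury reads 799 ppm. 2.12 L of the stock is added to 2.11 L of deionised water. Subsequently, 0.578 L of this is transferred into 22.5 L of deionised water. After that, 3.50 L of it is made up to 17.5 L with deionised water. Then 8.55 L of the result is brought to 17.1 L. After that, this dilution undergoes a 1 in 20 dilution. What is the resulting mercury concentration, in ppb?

50.1 ppb

Overall dilution factor = 1.995 × 39.93 × 5 × 2 × 20 = 1.59 × 10⁴.
799 ppm / 1.59 × 10⁴ = 0.0501 ppm = 50.1 ppb.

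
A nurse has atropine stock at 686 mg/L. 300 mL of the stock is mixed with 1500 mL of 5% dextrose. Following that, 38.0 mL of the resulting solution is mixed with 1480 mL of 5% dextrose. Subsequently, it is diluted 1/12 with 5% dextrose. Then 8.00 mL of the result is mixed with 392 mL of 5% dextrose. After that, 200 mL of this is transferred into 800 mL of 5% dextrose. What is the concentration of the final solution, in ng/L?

954 ng/L

Overall dilution factor = 6 × 39.95 × 12 × 50 × 5 = 7.19 × 10⁵.
686 mg/L / 7.19 × 10⁵ = 9.54 × 10⁻⁴ mg/L = 954 ng/L.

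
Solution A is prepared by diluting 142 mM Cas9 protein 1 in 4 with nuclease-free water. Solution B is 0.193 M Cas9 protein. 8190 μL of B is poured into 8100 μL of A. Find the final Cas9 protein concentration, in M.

0.115 M

C_A = 142 mM / 4 = 35.5 mM.
C_B = 0.193 M = 193 mM.
C_mix = (C_A·V_A + C_B·V_B)/(V_A + V_B) = (35.5×8100 + 193×8190) / 16290 = 115 mM = 0.115 M.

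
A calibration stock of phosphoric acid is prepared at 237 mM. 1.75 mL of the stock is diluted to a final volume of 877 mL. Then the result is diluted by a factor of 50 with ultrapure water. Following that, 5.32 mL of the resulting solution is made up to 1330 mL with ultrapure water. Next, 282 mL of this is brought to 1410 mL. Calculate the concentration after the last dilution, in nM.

7.57 nM

Overall dilution factor = 501.1 × 50 × 250 × 5 = 3.13 × 10⁷.
237 mM / 3.13 × 10⁷ = 7.57 × 10⁻⁶ mM = 7.57 nM.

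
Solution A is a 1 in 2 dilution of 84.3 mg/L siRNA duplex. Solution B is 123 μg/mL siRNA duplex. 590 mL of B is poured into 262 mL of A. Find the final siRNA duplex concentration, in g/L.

0.0981 g/L

C_A = 84.3 mg/L / 2 = 42.1 mg/L.
C_B = 123 μg/mL = 123 mg/L.
C_mix = (C_A·V_A + C_B·V_B)/(V_A + V_B) = (42.1×262 + 123×590) / 852.0 = 98.1 mg/L = 0.0981 g/L.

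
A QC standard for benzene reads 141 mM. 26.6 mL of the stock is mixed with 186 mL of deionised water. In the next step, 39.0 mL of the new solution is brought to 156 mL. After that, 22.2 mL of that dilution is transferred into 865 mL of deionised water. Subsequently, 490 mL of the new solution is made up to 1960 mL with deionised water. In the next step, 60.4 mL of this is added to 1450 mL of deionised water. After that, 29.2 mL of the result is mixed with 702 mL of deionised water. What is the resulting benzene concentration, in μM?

0.0441 μM

Overall dilution factor = 7.992 × 4 × 39.96 × 4 × 25.01 × 25.04 = 3.20 × 10⁶.
141 mM / 3.20 × 10⁶ = 4.41 × 10⁻⁵ mM = 0.0441 μM.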